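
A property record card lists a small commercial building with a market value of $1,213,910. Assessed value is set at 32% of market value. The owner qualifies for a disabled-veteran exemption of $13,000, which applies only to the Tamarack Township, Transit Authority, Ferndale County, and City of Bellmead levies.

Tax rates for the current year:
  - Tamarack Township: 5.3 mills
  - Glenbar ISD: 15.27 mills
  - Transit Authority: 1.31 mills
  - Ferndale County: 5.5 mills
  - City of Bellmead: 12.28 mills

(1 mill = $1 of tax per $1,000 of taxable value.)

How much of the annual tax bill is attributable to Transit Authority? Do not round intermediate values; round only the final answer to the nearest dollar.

Assessed value = $1,213,910 × 0.32 = $388,451.2
Transit Authority taxable value = $388,451.2 − $13,000 = $375,451.2
Transit Authority levy = $375,451.2 × 0.00131 = $491.841072

$492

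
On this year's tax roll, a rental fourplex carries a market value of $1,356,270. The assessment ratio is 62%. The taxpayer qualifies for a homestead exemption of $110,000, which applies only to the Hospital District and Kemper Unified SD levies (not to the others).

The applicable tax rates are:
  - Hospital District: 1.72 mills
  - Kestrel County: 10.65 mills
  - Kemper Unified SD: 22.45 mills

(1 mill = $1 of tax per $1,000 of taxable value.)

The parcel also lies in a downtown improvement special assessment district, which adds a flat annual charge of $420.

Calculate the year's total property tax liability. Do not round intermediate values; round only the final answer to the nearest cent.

Assessed value = $1,356,270 × 0.62 = $840,887.4
Hospital District: ($840,887.4 − $110,000) × 0.00172 = $730,887.4 × 0.00172 = $1,257.126328
Kestrel County: $840,887.4 × 0.01065 = $8,955.45081
Kemper Unified SD: ($840,887.4 − $110,000) × 0.02245 = $730,887.4 × 0.02245 = $16,408.42213
Levies subtotal = $26,620.999268
Total = $26,620.999268 + $420 = $27,040.999268

$27,041.00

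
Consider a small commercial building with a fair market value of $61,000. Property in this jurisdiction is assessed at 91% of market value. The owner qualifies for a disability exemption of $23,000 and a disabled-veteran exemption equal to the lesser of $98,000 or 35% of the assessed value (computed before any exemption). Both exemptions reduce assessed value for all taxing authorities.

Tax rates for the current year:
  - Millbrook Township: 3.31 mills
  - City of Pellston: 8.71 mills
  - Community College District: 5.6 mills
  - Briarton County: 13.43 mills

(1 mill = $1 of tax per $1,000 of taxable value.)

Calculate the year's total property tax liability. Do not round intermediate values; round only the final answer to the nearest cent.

$406.18

Assessed value = $61,000 × 0.91 = $55,510
Disabled-veteran exemption = min($98,000, 35% × $55,510) = min($98,000, $19,428.5) = $19,428.5 (percentage binds)
Taxable value = $55,510 − $23,000 − $19,428.5 = $13,081.5
Millbrook Township: $13,081.5 × 0.00331 = $43.299765
City of Pellston: $13,081.5 × 0.00871 = $113.939865
Community College District: $13,081.5 × 0.0056 = $73.2564
Briarton County: $13,081.5 × 0.01343 = $175.684545
Total = $406.180575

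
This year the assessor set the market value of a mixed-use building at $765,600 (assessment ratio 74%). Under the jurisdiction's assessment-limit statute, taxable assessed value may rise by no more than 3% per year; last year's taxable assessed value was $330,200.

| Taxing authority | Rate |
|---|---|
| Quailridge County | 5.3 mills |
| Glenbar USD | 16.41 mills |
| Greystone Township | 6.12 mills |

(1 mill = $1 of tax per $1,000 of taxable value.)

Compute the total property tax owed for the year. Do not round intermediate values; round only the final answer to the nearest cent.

$9,465.15

Uncapped assessed value = $765,600 × 0.74 = $566,544
Cap limit = $330,200 × 1.03 = $340,106
Taxable assessed value = min($566,544, $340,106) = $340,106 (cap binds)
Quailridge County: $340,106 × 0.0053 = $1,802.5618
Glenbar USD: $340,106 × 0.01641 = $5,581.13946
Greystone Township: $340,106 × 0.00612 = $2,081.44872
Total = $9,465.14998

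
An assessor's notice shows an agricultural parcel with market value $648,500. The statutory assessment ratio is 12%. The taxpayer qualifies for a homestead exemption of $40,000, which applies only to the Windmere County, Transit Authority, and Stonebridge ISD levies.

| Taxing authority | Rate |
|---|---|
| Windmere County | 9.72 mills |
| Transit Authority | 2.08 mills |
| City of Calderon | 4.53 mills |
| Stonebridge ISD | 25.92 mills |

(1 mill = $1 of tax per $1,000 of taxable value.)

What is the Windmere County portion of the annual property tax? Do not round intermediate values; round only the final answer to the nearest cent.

Assessed value = $648,500 × 0.12 = $77,820
Windmere County taxable value = $77,820 − $40,000 = $37,820
Windmere County levy = $37,820 × 0.00972 = $367.6104

$367.61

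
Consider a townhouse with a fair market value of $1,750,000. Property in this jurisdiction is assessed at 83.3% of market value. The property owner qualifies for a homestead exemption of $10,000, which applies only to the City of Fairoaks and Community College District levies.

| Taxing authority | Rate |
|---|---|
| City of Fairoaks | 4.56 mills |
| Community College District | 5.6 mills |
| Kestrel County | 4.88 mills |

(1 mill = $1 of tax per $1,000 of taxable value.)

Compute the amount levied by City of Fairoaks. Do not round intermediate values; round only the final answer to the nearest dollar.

Assessed value = $1,750,000 × 0.833 = $1,457,750
City of Fairoaks taxable value = $1,457,750 − $10,000 = $1,447,750
City of Fairoaks levy = $1,447,750 × 0.00456 = $6,601.74

$6,602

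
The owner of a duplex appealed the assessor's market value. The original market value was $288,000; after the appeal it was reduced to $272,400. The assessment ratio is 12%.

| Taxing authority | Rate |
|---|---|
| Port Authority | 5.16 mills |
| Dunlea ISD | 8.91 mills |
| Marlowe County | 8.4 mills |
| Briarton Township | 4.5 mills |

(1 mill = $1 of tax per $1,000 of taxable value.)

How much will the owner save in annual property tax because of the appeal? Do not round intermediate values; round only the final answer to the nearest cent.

Old assessed value = $288,000 × 0.12 = $34,560
New assessed value = $272,400 × 0.12 = $32,688
Combined rate = 0.00516 + 0.00891 + 0.0084 + 0.0045 = 0.02697
Old tax = $34,560 × 0.02697 = $932.0832
New tax = $32,688 × 0.02697 = $881.59536
Reduction = $932.0832 − $881.59536 = $50.48784

$50.49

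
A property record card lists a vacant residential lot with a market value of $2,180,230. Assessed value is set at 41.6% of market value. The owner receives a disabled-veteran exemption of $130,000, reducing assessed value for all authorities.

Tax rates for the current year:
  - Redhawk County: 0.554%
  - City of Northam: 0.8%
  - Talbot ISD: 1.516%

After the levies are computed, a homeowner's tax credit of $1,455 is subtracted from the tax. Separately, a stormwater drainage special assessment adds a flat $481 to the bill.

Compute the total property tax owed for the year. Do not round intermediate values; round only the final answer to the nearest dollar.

$21,325

Assessed value = $2,180,230 × 0.416 = $906,975.68
Taxable value = $906,975.68 − $130,000 = $776,975.68
Redhawk County: $776,975.68 × 0.00554 = $4,304.4452672
City of Northam: $776,975.68 × 0.008 = $6,215.80544
Talbot ISD: $776,975.68 × 0.01516 = $11,778.9513088
Levies subtotal = $22,299.202016
After credit = $22,299.202016 − $1,455 = $20,844.202016
Total = $20,844.202016 + $481 = $21,325.202016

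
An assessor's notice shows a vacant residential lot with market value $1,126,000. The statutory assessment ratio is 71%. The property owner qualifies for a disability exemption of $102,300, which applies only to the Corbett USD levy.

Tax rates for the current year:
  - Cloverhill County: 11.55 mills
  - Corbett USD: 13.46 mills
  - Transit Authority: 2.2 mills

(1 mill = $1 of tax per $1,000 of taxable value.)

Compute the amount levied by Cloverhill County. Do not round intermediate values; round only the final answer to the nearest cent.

Assessed value = $1,126,000 × 0.71 = $799,460
Cloverhill County taxable value = $799,460 (exemption does not apply)
Cloverhill County levy = $799,460 × 0.01155 = $9,233.763

$9,233.76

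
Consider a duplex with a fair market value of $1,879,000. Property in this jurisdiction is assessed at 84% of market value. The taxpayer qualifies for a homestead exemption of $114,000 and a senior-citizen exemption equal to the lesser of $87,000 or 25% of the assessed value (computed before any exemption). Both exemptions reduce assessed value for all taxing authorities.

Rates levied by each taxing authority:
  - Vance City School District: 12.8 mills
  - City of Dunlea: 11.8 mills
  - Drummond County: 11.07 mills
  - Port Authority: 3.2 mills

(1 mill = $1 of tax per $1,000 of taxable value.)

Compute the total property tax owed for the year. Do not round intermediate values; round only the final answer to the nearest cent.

Assessed value = $1,879,000 × 0.84 = $1,578,360
Senior-citizen exemption = min($87,000, 25% × $1,578,360) = min($87,000, $394,590) = $87,000 (dollar cap binds)
Taxable value = $1,578,360 − $114,000 − $87,000 = $1,377,360
Vance City School District: $1,377,360 × 0.0128 = $17,630.208
City of Dunlea: $1,377,360 × 0.0118 = $16,252.848
Drummond County: $1,377,360 × 0.01107 = $15,247.3752
Port Authority: $1,377,360 × 0.0032 = $4,407.552
Total = $53,537.9832

$53,537.98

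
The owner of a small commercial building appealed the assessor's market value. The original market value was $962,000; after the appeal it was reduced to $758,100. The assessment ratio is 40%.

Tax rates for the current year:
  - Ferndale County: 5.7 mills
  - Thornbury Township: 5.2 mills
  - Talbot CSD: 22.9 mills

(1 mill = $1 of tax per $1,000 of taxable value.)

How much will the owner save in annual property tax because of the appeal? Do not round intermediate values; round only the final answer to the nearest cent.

Old assessed value = $962,000 × 0.4 = $384,800
New assessed value = $758,100 × 0.4 = $303,240
Combined rate = 0.0057 + 0.0052 + 0.0229 = 0.0338
Old tax = $384,800 × 0.0338 = $13,006.24
New tax = $303,240 × 0.0338 = $10,249.512
Reduction = $13,006.24 − $10,249.512 = $2,756.728

$2,756.73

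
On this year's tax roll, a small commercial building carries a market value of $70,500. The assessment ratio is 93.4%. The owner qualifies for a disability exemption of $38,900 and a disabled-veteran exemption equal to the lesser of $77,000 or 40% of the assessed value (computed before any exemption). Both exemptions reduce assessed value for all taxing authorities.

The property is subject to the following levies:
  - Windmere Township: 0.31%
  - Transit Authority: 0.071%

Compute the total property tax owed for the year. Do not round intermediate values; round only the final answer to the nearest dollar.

$2

Assessed value = $70,500 × 0.934 = $65,847
Disabled-veteran exemption = min($77,000, 40% × $65,847) = min($77,000, $26,338.8) = $26,338.8 (percentage binds)
Taxable value = $65,847 − $38,900 − $26,338.8 = $608.2
Windmere Township: $608.2 × 0.0031 = $1.88542
Transit Authority: $608.2 × 0.00071 = $0.431822
Total = $2.317242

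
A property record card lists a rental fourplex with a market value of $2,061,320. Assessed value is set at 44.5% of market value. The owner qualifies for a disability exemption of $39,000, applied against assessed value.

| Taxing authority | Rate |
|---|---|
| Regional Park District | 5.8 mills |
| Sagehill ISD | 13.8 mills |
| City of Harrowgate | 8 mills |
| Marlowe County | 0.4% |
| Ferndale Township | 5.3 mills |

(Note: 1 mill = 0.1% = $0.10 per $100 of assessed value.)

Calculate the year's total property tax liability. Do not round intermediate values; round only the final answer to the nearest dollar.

$32,409

Assessed value = $2,061,320 × 0.445 = $917,287.4
Taxable value = $917,287.4 − $39,000 = $878,287.4
Regional Park District: $878,287.4 × 0.0058 = $5,094.06692
Sagehill ISD: $878,287.4 × 0.0138 = $12,120.36612
City of Harrowgate: $878,287.4 × 0.008 = $7,026.2992
Marlowe County: $878,287.4 × 0.004 = $3,513.1496
Ferndale Township: $878,287.4 × 0.0053 = $4,654.92322
Total = $32,408.80506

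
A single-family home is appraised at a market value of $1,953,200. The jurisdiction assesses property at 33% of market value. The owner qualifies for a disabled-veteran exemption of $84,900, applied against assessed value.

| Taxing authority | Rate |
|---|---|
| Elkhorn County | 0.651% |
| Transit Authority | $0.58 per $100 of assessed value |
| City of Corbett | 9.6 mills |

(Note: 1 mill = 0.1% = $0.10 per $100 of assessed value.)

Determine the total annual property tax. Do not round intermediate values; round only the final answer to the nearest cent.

Assessed value = $1,953,200 × 0.33 = $644,556
Taxable value = $644,556 − $84,900 = $559,656
Elkhorn County: $559,656 × 0.00651 = $3,643.36056
Transit Authority: $559,656 × 0.0058 = $3,246.0048
City of Corbett: $559,656 × 0.0096 = $5,372.6976
Total = $12,262.06296

$12,262.06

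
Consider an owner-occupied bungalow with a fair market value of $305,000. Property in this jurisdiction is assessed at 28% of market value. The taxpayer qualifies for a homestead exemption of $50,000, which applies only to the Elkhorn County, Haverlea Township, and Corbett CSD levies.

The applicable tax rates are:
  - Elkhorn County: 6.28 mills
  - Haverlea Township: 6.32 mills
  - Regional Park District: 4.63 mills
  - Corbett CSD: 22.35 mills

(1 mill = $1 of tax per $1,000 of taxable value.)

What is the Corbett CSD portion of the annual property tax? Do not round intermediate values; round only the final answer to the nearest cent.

$791.19

Assessed value = $305,000 × 0.28 = $85,400
Corbett CSD taxable value = $85,400 − $50,000 = $35,400
Corbett CSD levy = $35,400 × 0.02235 = $791.19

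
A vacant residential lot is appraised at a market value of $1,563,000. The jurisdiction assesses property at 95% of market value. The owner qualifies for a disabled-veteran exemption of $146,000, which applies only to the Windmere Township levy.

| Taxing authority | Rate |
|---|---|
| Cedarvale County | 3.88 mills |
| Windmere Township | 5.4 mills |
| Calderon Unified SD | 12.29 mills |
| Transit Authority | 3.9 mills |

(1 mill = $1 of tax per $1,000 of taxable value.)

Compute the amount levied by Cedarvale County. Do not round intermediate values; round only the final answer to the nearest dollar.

Assessed value = $1,563,000 × 0.95 = $1,484,850
Cedarvale County taxable value = $1,484,850 (exemption does not apply)
Cedarvale County levy = $1,484,850 × 0.00388 = $5,761.218

$5,761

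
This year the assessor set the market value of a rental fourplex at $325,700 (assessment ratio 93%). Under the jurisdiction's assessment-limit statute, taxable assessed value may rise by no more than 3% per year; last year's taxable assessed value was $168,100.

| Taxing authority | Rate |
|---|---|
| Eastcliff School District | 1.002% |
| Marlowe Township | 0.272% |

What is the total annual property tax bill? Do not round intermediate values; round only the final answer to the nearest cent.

$2,205.84

Uncapped assessed value = $325,700 × 0.93 = $302,901
Cap limit = $168,100 × 1.03 = $173,143
Taxable assessed value = min($302,901, $173,143) = $173,143 (cap binds)
Eastcliff School District: $173,143 × 0.01002 = $1,734.89286
Marlowe Township: $173,143 × 0.00272 = $470.94896
Total = $2,205.84182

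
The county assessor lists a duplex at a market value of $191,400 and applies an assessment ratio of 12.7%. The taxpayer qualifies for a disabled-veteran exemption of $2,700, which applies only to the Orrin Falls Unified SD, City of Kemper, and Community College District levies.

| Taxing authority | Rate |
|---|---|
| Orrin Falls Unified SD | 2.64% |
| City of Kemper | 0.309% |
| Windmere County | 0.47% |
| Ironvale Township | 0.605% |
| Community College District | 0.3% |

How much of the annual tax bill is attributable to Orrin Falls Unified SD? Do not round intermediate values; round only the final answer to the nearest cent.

Assessed value = $191,400 × 0.127 = $24,307.8
Orrin Falls Unified SD taxable value = $24,307.8 − $2,700 = $21,607.8
Orrin Falls Unified SD levy = $21,607.8 × 0.0264 = $570.44592

$570.45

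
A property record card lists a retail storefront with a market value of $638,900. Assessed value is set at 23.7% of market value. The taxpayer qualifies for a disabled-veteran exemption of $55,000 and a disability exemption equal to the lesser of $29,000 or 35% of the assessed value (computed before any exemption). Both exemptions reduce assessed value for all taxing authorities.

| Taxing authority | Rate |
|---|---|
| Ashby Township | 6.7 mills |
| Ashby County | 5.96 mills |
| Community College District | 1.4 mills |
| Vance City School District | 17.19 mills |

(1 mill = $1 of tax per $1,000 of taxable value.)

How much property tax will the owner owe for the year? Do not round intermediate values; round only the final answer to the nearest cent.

$2,106.85

Assessed value = $638,900 × 0.237 = $151,419.3
Disability exemption = min($29,000, 35% × $151,419.3) = min($29,000, $52,996.755) = $29,000 (dollar cap binds)
Taxable value = $151,419.3 − $55,000 − $29,000 = $67,419.3
Ashby Township: $67,419.3 × 0.0067 = $451.70931
Ashby County: $67,419.3 × 0.00596 = $401.819028
Community College District: $67,419.3 × 0.0014 = $94.38702
Vance City School District: $67,419.3 × 0.01719 = $1,158.937767
Total = $2,106.853125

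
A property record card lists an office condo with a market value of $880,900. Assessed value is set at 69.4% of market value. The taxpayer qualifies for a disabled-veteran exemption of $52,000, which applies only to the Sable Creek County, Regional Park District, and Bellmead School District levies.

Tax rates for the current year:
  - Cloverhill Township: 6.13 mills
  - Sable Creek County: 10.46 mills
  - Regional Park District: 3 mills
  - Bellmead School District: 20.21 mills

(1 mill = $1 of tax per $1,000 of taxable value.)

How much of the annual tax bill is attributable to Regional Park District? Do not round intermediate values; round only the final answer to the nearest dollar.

$1,678

Assessed value = $880,900 × 0.694 = $611,344.6
Regional Park District taxable value = $611,344.6 − $52,000 = $559,344.6
Regional Park District levy = $559,344.6 × 0.003 = $1,678.0338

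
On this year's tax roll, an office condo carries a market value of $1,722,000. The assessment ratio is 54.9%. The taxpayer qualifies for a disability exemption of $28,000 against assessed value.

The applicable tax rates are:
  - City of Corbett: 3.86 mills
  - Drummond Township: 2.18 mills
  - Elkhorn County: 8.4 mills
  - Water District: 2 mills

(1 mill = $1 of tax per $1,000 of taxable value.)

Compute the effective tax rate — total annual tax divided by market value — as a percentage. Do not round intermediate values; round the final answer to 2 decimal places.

0.88%

Assessed value = $1,722,000 × 0.549 = $945,378
Taxable value = $945,378 − $28,000 = $917,378
City of Corbett: $917,378 × 0.00386 = $3,541.07908
Drummond Township: $917,378 × 0.00218 = $1,999.88404
Elkhorn County: $917,378 × 0.0084 = $7,705.9752
Water District: $917,378 × 0.002 = $1,834.756
Total tax = $15,081.69432
Effective rate = $15,081.69432 ÷ $1,722,000 = 0.88% of market value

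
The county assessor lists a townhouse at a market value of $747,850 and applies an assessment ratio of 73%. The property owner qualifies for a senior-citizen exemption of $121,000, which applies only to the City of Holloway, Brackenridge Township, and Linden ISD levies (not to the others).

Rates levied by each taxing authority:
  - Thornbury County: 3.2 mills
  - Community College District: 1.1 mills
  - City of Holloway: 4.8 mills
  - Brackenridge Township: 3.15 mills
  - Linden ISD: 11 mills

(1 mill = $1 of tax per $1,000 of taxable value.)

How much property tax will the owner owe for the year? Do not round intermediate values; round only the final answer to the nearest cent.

$10,399.93

Assessed value = $747,850 × 0.73 = $545,930.5
Thornbury County: $545,930.5 × 0.0032 = $1,746.9776
Community College District: $545,930.5 × 0.0011 = $600.52355
City of Holloway: ($545,930.5 − $121,000) × 0.0048 = $424,930.5 × 0.0048 = $2,039.6664
Brackenridge Township: ($545,930.5 − $121,000) × 0.00315 = $424,930.5 × 0.00315 = $1,338.531075
Linden ISD: ($545,930.5 − $121,000) × 0.011 = $424,930.5 × 0.011 = $4,674.2355
Total = $10,399.934125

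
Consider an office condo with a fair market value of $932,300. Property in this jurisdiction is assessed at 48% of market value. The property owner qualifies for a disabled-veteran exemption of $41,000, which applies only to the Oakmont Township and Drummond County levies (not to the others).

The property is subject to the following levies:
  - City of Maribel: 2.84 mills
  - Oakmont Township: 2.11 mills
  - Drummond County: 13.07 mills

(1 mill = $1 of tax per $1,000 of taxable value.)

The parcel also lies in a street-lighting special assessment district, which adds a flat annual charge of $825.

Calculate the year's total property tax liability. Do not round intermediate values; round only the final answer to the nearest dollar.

$8,267

Assessed value = $932,300 × 0.48 = $447,504
City of Maribel: $447,504 × 0.00284 = $1,270.91136
Oakmont Township: ($447,504 − $41,000) × 0.00211 = $406,504 × 0.00211 = $857.72344
Drummond County: ($447,504 − $41,000) × 0.01307 = $406,504 × 0.01307 = $5,313.00728
Levies subtotal = $7,441.64208
Total = $7,441.64208 + $825 = $8,266.64208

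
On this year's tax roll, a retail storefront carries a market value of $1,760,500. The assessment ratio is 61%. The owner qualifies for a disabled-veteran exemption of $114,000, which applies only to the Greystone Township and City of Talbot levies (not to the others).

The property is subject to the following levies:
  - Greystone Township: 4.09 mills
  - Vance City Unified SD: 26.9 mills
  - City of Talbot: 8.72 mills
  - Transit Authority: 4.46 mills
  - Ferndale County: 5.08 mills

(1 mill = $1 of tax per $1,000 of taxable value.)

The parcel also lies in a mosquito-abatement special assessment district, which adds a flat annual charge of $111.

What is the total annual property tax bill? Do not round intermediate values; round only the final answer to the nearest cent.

$51,540.48

Assessed value = $1,760,500 × 0.61 = $1,073,905
Greystone Township: ($1,073,905 − $114,000) × 0.00409 = $959,905 × 0.00409 = $3,926.01145
Vance City Unified SD: $1,073,905 × 0.0269 = $28,888.0445
City of Talbot: ($1,073,905 − $114,000) × 0.00872 = $959,905 × 0.00872 = $8,370.3716
Transit Authority: $1,073,905 × 0.00446 = $4,789.6163
Ferndale County: $1,073,905 × 0.00508 = $5,455.4374
Levies subtotal = $51,429.48125
Total = $51,429.48125 + $111 = $51,540.48125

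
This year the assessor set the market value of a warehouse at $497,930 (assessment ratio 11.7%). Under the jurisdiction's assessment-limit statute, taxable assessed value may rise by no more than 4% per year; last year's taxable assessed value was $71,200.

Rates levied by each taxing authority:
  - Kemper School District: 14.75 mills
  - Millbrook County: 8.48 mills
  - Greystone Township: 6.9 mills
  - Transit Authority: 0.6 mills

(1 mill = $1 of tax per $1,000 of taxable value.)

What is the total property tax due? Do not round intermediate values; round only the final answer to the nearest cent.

Uncapped assessed value = $497,930 × 0.117 = $58,257.81
Cap limit = $71,200 × 1.04 = $74,048
Taxable assessed value = min($58,257.81, $74,048) = $58,257.81 (cap does not bind)
Kemper School District: $58,257.81 × 0.01475 = $859.3026975
Millbrook County: $58,257.81 × 0.00848 = $494.0262288
Greystone Township: $58,257.81 × 0.0069 = $401.978889
Transit Authority: $58,257.81 × 0.0006 = $34.954686
Total = $1,790.2625013

$1,790.26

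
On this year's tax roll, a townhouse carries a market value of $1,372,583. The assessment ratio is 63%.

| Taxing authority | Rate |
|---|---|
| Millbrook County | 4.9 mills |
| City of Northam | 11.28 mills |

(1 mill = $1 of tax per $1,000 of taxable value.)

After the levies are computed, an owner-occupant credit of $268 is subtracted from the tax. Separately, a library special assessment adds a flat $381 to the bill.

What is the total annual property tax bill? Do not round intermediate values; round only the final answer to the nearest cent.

Assessed value = $1,372,583 × 0.63 = $864,727.29
Millbrook County: $864,727.29 × 0.0049 = $4,237.163721
City of Northam: $864,727.29 × 0.01128 = $9,754.1238312
Levies subtotal = $13,991.2875522
After credit = $13,991.2875522 − $268 = $13,723.2875522
Total = $13,723.2875522 + $381 = $14,104.2875522

$14,104.29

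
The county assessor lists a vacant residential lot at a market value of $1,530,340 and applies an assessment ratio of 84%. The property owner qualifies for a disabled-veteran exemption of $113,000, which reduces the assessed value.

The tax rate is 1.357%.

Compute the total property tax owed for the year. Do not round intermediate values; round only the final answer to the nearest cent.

$15,910.63

Assessed value = $1,530,340 × 0.84 = $1,285,485.6
Taxable value = $1,285,485.6 − $113,000 = $1,172,485.6
Tax = $1,172,485.6 × 0.01357 = $15,910.629592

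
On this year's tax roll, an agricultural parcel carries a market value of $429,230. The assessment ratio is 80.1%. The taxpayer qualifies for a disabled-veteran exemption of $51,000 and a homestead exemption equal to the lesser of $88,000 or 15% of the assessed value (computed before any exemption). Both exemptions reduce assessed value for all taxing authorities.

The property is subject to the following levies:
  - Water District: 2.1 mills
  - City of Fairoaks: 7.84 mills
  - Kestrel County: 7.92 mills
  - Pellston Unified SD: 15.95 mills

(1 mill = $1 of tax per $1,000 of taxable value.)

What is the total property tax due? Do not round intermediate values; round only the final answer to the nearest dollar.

$8,156

Assessed value = $429,230 × 0.801 = $343,813.23
Homestead exemption = min($88,000, 15% × $343,813.23) = min($88,000, $51,571.9845) = $51,571.9845 (percentage binds)
Taxable value = $343,813.23 − $51,000 − $51,571.9845 = $241,241.2455
Water District: $241,241.2455 × 0.0021 = $506.60661555
City of Fairoaks: $241,241.2455 × 0.00784 = $1,891.33136472
Kestrel County: $241,241.2455 × 0.00792 = $1,910.63066436
Pellston Unified SD: $241,241.2455 × 0.01595 = $3,847.797865725
Total = $8,156.366510355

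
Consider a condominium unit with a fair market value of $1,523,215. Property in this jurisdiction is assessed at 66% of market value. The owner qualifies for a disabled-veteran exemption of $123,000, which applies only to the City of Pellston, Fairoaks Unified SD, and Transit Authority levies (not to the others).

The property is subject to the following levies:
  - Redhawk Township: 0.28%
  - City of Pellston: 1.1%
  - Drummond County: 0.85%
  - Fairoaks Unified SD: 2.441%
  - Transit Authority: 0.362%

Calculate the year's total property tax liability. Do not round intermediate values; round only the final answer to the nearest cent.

Assessed value = $1,523,215 × 0.66 = $1,005,321.9
Redhawk Township: $1,005,321.9 × 0.0028 = $2,814.90132
City of Pellston: ($1,005,321.9 − $123,000) × 0.011 = $882,321.9 × 0.011 = $9,705.5409
Drummond County: $1,005,321.9 × 0.0085 = $8,545.23615
Fairoaks Unified SD: ($1,005,321.9 − $123,000) × 0.02441 = $882,321.9 × 0.02441 = $21,537.477579
Transit Authority: ($1,005,321.9 − $123,000) × 0.00362 = $882,321.9 × 0.00362 = $3,194.005278
Total = $45,797.161227

$45,797.16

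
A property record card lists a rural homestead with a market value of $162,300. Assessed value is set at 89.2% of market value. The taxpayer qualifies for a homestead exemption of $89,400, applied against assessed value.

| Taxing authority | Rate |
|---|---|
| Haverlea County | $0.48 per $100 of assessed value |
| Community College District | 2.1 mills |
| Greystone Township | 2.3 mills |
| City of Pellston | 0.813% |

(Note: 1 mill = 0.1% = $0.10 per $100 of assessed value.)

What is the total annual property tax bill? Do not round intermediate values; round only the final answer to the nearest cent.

$959.59

Assessed value = $162,300 × 0.892 = $144,771.6
Taxable value = $144,771.6 − $89,400 = $55,371.6
Haverlea County: $55,371.6 × 0.0048 = $265.78368
Community College District: $55,371.6 × 0.0021 = $116.28036
Greystone Township: $55,371.6 × 0.0023 = $127.35468
City of Pellston: $55,371.6 × 0.00813 = $450.171108
Total = $959.589828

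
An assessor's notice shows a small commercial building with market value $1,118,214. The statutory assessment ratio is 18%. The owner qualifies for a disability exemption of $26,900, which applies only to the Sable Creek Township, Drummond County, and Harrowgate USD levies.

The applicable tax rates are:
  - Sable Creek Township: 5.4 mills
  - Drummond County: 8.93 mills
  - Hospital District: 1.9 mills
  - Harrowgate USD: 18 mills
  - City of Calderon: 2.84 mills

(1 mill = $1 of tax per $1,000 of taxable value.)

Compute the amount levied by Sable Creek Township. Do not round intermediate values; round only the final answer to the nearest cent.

$941.64

Assessed value = $1,118,214 × 0.18 = $201,278.52
Sable Creek Township taxable value = $201,278.52 − $26,900 = $174,378.52
Sable Creek Township levy = $174,378.52 × 0.0054 = $941.644008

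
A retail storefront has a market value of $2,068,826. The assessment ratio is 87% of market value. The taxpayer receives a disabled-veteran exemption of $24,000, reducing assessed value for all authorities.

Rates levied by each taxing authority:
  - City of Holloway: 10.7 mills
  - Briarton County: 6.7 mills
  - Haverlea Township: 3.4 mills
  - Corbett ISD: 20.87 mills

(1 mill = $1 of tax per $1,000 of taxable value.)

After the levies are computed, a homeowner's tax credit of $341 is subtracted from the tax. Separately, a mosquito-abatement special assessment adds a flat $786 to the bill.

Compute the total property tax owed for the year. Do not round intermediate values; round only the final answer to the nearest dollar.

$74,446

Assessed value = $2,068,826 × 0.87 = $1,799,878.62
Taxable value = $1,799,878.62 − $24,000 = $1,775,878.62
City of Holloway: $1,775,878.62 × 0.0107 = $19,001.901234
Briarton County: $1,775,878.62 × 0.0067 = $11,898.386754
Haverlea Township: $1,775,878.62 × 0.0034 = $6,037.987308
Corbett ISD: $1,775,878.62 × 0.02087 = $37,062.5867994
Levies subtotal = $74,000.8620954
After credit = $74,000.8620954 − $341 = $73,659.8620954
Total = $73,659.8620954 + $786 = $74,445.8620954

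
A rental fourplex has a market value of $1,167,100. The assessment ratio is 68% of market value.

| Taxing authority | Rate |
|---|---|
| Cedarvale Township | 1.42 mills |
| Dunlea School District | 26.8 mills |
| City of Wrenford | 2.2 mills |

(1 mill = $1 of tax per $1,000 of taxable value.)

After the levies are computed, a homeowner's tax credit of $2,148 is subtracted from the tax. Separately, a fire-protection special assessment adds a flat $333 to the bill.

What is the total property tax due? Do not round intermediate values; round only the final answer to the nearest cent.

$22,327.16

Assessed value = $1,167,100 × 0.68 = $793,628
Cedarvale Township: $793,628 × 0.00142 = $1,126.95176
Dunlea School District: $793,628 × 0.0268 = $21,269.2304
City of Wrenford: $793,628 × 0.0022 = $1,745.9816
Levies subtotal = $24,142.16376
After credit = $24,142.16376 − $2,148 = $21,994.16376
Total = $21,994.16376 + $333 = $22,327.16376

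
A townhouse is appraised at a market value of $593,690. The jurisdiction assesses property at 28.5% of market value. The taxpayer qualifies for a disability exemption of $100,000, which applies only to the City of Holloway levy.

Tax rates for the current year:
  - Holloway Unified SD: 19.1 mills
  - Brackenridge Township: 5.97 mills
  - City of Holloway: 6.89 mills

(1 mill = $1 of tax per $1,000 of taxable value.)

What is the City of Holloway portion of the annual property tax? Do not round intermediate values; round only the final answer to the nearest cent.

$476.80

Assessed value = $593,690 × 0.285 = $169,201.65
City of Holloway taxable value = $169,201.65 − $100,000 = $69,201.65
City of Holloway levy = $69,201.65 × 0.00689 = $476.7993685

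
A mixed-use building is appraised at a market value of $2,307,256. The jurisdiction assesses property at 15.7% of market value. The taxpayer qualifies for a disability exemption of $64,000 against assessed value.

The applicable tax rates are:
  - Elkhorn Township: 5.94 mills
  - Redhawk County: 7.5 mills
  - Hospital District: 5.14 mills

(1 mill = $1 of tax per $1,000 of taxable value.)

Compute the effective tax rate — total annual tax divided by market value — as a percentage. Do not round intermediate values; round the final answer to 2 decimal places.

0.24%

Assessed value = $2,307,256 × 0.157 = $362,239.192
Taxable value = $362,239.192 − $64,000 = $298,239.192
Elkhorn Township: $298,239.192 × 0.00594 = $1,771.54080048
Redhawk County: $298,239.192 × 0.0075 = $2,236.79394
Hospital District: $298,239.192 × 0.00514 = $1,532.94944688
Total tax = $5,541.28418736
Effective rate = $5,541.28418736 ÷ $2,307,256 = 0.24% of market value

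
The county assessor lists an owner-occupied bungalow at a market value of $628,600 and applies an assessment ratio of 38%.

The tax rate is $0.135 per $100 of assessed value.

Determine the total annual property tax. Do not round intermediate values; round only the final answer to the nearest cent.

$322.47

Assessed value = $628,600 × 0.38 = $238,868
Tax = $238,868 × 0.00135 = $322.4718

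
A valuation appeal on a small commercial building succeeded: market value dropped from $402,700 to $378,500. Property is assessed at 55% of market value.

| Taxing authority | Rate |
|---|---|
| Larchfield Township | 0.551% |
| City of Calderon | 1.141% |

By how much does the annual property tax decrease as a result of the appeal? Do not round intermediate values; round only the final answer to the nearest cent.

Old assessed value = $402,700 × 0.55 = $221,485
New assessed value = $378,500 × 0.55 = $208,175
Combined rate = 0.00551 + 0.01141 = 0.01692
Old tax = $221,485 × 0.01692 = $3,747.5262
New tax = $208,175 × 0.01692 = $3,522.321
Reduction = $3,747.5262 − $3,522.321 = $225.2052

$225.21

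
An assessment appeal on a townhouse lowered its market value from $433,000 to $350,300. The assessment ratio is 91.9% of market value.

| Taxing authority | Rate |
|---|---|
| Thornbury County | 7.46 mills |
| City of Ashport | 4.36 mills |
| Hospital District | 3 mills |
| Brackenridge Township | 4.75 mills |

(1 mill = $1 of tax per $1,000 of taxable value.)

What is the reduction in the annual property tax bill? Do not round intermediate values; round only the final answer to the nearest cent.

$1,487.35

Old assessed value = $433,000 × 0.919 = $397,927
New assessed value = $350,300 × 0.919 = $321,925.7
Combined rate = 0.00746 + 0.00436 + 0.003 + 0.00475 = 0.01957
Old tax = $397,927 × 0.01957 = $7,787.43139
New tax = $321,925.7 × 0.01957 = $6,300.085949
Reduction = $7,787.43139 − $6,300.085949 = $1,487.345441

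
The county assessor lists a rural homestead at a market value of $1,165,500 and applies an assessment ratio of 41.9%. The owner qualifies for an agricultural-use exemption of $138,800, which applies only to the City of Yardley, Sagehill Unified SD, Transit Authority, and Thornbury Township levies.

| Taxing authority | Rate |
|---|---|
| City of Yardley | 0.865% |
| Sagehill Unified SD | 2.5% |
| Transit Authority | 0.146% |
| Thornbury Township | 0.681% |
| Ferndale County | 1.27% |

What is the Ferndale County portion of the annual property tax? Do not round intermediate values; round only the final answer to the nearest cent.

$6,201.98

Assessed value = $1,165,500 × 0.419 = $488,344.5
Ferndale County taxable value = $488,344.5 (exemption does not apply)
Ferndale County levy = $488,344.5 × 0.0127 = $6,201.97515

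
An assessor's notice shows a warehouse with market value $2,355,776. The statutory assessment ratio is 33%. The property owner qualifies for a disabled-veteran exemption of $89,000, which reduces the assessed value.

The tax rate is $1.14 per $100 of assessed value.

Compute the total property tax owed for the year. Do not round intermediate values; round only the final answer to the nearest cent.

$7,847.83

Assessed value = $2,355,776 × 0.33 = $777,406.08
Taxable value = $777,406.08 − $89,000 = $688,406.08
Tax = $688,406.08 × 0.0114 = $7,847.829312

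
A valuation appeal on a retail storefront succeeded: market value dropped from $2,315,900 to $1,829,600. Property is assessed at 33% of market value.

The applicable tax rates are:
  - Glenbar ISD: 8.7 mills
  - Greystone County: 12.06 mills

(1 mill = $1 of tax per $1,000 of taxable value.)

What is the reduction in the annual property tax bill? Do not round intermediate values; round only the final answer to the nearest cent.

Old assessed value = $2,315,900 × 0.33 = $764,247
New assessed value = $1,829,600 × 0.33 = $603,768
Combined rate = 0.0087 + 0.01206 = 0.02076
Old tax = $764,247 × 0.02076 = $15,865.76772
New tax = $603,768 × 0.02076 = $12,534.22368
Reduction = $15,865.76772 − $12,534.22368 = $3,331.54404

$3,331.54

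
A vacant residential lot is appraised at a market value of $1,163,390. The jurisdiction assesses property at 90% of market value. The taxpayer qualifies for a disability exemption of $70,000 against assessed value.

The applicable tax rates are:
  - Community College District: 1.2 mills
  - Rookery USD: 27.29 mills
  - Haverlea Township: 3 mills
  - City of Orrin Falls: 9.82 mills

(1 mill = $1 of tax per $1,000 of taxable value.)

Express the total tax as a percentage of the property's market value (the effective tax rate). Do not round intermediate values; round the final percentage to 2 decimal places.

Assessed value = $1,163,390 × 0.9 = $1,047,051
Taxable value = $1,047,051 − $70,000 = $977,051
Community College District: $977,051 × 0.0012 = $1,172.4612
Rookery USD: $977,051 × 0.02729 = $26,663.72179
Haverlea Township: $977,051 × 0.003 = $2,931.153
City of Orrin Falls: $977,051 × 0.00982 = $9,594.64082
Total tax = $40,361.97681
Effective rate = $40,361.97681 ÷ $1,163,390 = 3.47% of market value

3.47%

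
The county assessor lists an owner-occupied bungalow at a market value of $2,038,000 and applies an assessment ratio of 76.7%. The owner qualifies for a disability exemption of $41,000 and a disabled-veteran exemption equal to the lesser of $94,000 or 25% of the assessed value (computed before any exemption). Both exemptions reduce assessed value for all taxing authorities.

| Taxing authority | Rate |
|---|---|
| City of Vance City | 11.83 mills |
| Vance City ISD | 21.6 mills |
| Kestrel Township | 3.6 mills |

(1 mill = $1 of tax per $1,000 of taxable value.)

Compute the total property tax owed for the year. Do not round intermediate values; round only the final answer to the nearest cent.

$52,884.25

Assessed value = $2,038,000 × 0.767 = $1,563,146
Disabled-veteran exemption = min($94,000, 25% × $1,563,146) = min($94,000, $390,786.5) = $94,000 (dollar cap binds)
Taxable value = $1,563,146 − $41,000 − $94,000 = $1,428,146
City of Vance City: $1,428,146 × 0.01183 = $16,894.96718
Vance City ISD: $1,428,146 × 0.0216 = $30,847.9536
Kestrel Township: $1,428,146 × 0.0036 = $5,141.3256
Total = $52,884.24638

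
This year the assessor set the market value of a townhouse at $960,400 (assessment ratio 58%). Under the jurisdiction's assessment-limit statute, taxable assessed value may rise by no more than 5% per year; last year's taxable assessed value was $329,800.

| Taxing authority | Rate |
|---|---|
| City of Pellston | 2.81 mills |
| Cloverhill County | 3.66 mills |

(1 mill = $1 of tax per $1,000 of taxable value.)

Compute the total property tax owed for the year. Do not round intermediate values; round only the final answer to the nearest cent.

Uncapped assessed value = $960,400 × 0.58 = $557,032
Cap limit = $329,800 × 1.05 = $346,290
Taxable assessed value = min($557,032, $346,290) = $346,290 (cap binds)
City of Pellston: $346,290 × 0.00281 = $973.0749
Cloverhill County: $346,290 × 0.00366 = $1,267.4214
Total = $2,240.4963

$2,240.50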